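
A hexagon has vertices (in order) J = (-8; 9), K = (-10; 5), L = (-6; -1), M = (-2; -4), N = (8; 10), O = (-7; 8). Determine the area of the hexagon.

J→K: (-8)(5) − (-10)(9) = 50
K→L: (-10)(-1) − (-6)(5) = 40
L→M: (-6)(-4) − (-2)(-1) = 22
M→N: (-2)(10) − (8)(-4) = 12
N→O: (8)(8) − (-7)(10) = 134
O→J: (-7)(9) − (-8)(8) = 1
Σ = 259
Area = |Σ|/2 = 129.5.

129.5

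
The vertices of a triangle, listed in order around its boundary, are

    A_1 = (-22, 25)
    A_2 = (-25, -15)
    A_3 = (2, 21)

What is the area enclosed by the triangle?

Apply Gauss's area formula: 2A = Σ (x_i·y_{i+1} − x_{i+1}·y_i), indices taken mod 3.
Σ = (955) + (-495) + (512) = 972
Area = |Σ|/2 = 486.

486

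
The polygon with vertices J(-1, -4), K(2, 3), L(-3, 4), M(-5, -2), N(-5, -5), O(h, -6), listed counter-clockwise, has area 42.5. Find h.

The doubled signed area Σ (x_i y_{i+1} − x_{i+1} y_i) is linear in h.
With h=0 it equals 87; the coefficient of h is 1 (from the two edges through O).
So 1·h + 87 = 2·42.5 = 85 ⇒ h = -2.

-2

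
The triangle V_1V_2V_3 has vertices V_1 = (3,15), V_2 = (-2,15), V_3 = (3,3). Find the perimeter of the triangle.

30

|V_1V_2| = √((-5)² + (0)²) = √25 = 5
|V_2V_3| = √((5)² + (-12)²) = √169 = 13
|V_3V_1| = √((0)² + (12)²) = √144 = 12
Perimeter = 5 + 13 + 12 = 30.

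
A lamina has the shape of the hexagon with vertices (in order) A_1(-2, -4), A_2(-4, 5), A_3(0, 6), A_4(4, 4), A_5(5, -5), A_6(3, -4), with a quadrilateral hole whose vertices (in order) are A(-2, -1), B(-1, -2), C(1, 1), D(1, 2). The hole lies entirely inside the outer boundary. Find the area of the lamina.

65.5

Outer boundary:
Apply the shoelace formula: 2A = Σ (x_i·y_{i+1} − x_{i+1}·y_i), indices taken mod 6.
Σ = (-26) + (-24) + (-24) + (-40) + (-5) + (-20) = -139
Area = |Σ|/2 = 69.5.
Hole:
Apply the shoelace formula: 2A = Σ (x_i·y_{i+1} − x_{i+1}·y_i), indices taken mod 4.
Cross-terms: 3, 1, 1, 3  ⇒  Σ = 8
Area = |Σ|/2 = 4.
Net area = 69.5 − 4 = 65.5.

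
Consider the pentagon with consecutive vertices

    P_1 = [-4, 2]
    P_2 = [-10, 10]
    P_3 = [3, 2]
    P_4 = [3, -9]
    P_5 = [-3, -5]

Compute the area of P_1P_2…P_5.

Cross-terms: -20, -50, -33, -42, -26  ⇒  Σ = -171
Area = |Σ|/2 = 85.5.

85.5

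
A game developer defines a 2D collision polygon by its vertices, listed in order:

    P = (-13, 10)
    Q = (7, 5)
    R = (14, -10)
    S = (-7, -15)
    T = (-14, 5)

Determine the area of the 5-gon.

437.5

P→Q: (-13)(5) − (7)(10) = -135
Q→R: (7)(-10) − (14)(5) = -140
R→S: (14)(-15) − (-7)(-10) = -280
S→T: (-7)(5) − (-14)(-15) = -245
T→P: (-14)(10) − (-13)(5) = -75
Σ = -875
Area = |Σ|/2 = 437.5.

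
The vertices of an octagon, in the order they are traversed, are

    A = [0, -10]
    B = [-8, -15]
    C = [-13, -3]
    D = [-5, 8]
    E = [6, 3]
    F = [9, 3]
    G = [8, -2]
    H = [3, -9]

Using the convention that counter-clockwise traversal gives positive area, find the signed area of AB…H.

Cross-terms: -80, -171, -119, -63, -9, -42, -66, -30  ⇒  Σ = -580
Signed area = Σ/2 = -290 (negative ⇒ clockwise traversal).

-290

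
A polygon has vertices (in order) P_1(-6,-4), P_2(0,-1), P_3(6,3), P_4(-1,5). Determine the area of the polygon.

39.5

Apply the shoelace formula: 2A = Σ (x_i·y_{i+1} − x_{i+1}·y_i), indices taken mod 4.
Σ = (6) + (6) + (33) + (34) = 79
Area = |Σ|/2 = 39.5.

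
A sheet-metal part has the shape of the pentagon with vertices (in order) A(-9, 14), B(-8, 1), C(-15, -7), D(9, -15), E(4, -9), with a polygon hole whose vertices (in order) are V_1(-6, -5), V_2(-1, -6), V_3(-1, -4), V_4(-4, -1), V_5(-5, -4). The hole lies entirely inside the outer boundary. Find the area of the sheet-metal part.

Outer boundary:
Apply Gauss's area formula: 2A = Σ (x_i·y_{i+1} − x_{i+1}·y_i), indices taken mod 5.
Σ = (103) + (71) + (288) + (-21) + (-25) = 416
Area = |Σ|/2 = 208.
Hole:
Apply Gauss's area formula: 2A = Σ (x_i·y_{i+1} − x_{i+1}·y_i), indices taken mod 5.
Σ = (31) + (-2) + (-15) + (11) + (1) = 26
Area = |Σ|/2 = 13.
Net area = 208 − 13 = 195.

195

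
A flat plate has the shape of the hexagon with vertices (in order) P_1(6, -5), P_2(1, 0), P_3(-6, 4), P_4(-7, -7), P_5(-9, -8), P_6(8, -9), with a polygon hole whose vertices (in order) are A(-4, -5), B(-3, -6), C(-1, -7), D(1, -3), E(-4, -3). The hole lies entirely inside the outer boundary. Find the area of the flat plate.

Outer boundary:
Σ = (5) + (4) + (70) + (-7) + (145) + (14) = 231
Area = |Σ|/2 = 115.5.
Hole:
Apply Gauss's area formula: 2A = Σ (x_i·y_{i+1} − x_{i+1}·y_i), indices taken mod 5.
A→B: (-4)(-6) − (-3)(-5) = 9
B→C: (-3)(-7) − (-1)(-6) = 15
C→D: (-1)(-3) − (1)(-7) = 10
D→E: (1)(-3) − (-4)(-3) = -15
E→A: (-4)(-5) − (-4)(-3) = 8
Σ = 27
Area = |Σ|/2 = 13.5.
Net area = 115.5 − 13.5 = 102.

102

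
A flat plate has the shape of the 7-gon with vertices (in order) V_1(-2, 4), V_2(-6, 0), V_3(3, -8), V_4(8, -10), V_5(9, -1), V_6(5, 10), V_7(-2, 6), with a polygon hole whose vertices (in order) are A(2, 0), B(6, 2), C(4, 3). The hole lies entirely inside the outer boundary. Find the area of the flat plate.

Outer boundary:
Apply the shoelace formula: 2A = Σ (x_i·y_{i+1} − x_{i+1}·y_i), indices taken mod 7.
Σ = (24) + (48) + (34) + (82) + (95) + (50) + (4) = 337
Area = |Σ|/2 = 168.5.
Hole:
Apply the surveyor's formula: 2A = Σ (x_i·y_{i+1} − x_{i+1}·y_i), indices taken mod 3.
Σ = (4) + (10) + (-6) = 8
Area = |Σ|/2 = 4.
Net area = 168.5 − 4 = 164.5.

164.5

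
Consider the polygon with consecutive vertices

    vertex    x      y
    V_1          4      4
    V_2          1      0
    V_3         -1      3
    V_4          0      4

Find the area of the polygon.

Cross-terms: -4, 3, -4, -16  ⇒  Σ = -21
Area = |Σ|/2 = 10.5.

10.5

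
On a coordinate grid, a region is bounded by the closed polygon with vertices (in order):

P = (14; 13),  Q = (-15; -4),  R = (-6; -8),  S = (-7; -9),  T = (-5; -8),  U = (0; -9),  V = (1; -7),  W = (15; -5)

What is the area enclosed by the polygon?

Apply the surveyor's formula: 2A = Σ (x_i·y_{i+1} − x_{i+1}·y_i), indices taken mod 8.
Σ = (139) + (96) + (-2) + (11) + (45) + (9) + (100) + (265) = 663
Area = |Σ|/2 = 331.5.

331.5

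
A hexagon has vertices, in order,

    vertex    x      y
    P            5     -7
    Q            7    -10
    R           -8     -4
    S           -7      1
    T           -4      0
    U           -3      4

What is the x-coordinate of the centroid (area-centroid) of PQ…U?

-353/234

Apply the shoelace (surveyor's) formula. First the cross-terms c_i = x_i·y_{i+1} − x_{i+1}·y_i:
  -1, -108, -36, 4, -16, 1  ⇒  2A = -156, A = -78.
Then Σ (x_i + x_{i+1})·c_i = 706, so x̄ = 706 / (6·(-78)) = -353/234.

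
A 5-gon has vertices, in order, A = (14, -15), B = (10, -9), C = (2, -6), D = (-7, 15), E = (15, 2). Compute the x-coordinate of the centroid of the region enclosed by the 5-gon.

1013/174

Apply the shoelace formula. First the cross-terms c_i = x_i·y_{i+1} − x_{i+1}·y_i:
  24, -42, -12, -239, -253  ⇒  2A = -522, A = -261.
Then Σ (x_i + x_{i+1})·c_i = -9117, so x̄ = -9117 / (6·(-261)) = 1013/174.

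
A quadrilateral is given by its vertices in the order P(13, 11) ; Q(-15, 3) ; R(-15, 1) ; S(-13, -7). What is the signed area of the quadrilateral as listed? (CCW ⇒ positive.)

Apply Gauss's area formula: 2A = Σ (x_i·y_{i+1} − x_{i+1}·y_i), indices taken mod 4.
Σ = (204) + (30) + (118) + (-52) = 300
Signed area = Σ/2 = 150 (positive ⇒ counter-clockwise traversal).

150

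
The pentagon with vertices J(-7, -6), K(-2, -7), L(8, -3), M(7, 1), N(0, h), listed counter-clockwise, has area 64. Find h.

Write out the shoelace sum; only the two edges meeting at N involve h:
2·Area = [(7·h − 0·1) + (0·(-6) − (-7)·h)] + 128
       = 14·h + 128 = 128
⇒ h = 0.

0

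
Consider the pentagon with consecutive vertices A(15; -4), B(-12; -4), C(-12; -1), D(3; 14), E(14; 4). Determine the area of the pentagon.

Σ = (-108) + (-36) + (-165) + (-184) + (-116) = -609
Area = |Σ|/2 = 304.5.

304.5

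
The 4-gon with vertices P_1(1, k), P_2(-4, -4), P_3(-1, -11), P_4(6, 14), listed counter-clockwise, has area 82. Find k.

The doubled signed area Σ (x_i y_{i+1} − x_{i+1} y_i) is linear in k.
With k=0 it equals 74; the coefficient of k is 10 (from the two edges through P_1).
So 10·k + 74 = 2·82 = 164 ⇒ k = 9.

9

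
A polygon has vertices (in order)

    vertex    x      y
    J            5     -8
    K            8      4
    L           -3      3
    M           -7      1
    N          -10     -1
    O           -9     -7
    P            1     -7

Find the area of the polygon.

156.5

Apply the shoelace (surveyor's) formula: 2A = Σ (x_i·y_{i+1} − x_{i+1}·y_i), indices taken mod 7.
Cross-terms: 84, 36, 18, 17, 61, 70, 27  ⇒  Σ = 313
Area = |Σ|/2 = 156.5.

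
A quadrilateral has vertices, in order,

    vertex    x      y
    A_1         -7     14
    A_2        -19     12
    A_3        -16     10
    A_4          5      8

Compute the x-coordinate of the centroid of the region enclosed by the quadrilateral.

-86/11

Apply Gauss's area formula. First the cross-terms c_i = x_i·y_{i+1} − x_{i+1}·y_i:
  182, 2, -178, 126  ⇒  2A = 132, A = 66.
Then Σ (x_i + x_{i+1})·c_i = -3096, so x̄ = -3096 / (6·66) = -86/11.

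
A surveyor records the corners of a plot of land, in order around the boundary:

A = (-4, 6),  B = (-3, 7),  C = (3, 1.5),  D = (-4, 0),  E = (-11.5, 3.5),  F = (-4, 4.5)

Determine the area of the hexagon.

A→B: (-4)(7) − (-3)(6) = -10
B→C: (-3)(1.5) − (3)(7) = -25.5
C→D: (3)(0) − (-4)(1.5) = 6
D→E: (-4)(3.5) − (-11.5)(0) = -14
E→F: (-11.5)(4.5) − (-4)(3.5) = -37.75
F→A: (-4)(6) − (-4)(4.5) = -6
Σ = -87.25
Area = |Σ|/2 = 43.625.

43.625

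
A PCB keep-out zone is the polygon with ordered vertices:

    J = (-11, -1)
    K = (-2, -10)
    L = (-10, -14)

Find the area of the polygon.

54

Σ = (108) + (-72) + (-144) = -108
Area = |Σ|/2 = 54.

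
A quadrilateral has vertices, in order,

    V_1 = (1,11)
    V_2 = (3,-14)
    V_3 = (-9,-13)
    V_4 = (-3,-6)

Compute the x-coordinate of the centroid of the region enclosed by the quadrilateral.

-169/168

Apply Gauss's area formula. First the cross-terms c_i = x_i·y_{i+1} − x_{i+1}·y_i:
  -47, -165, 15, -27  ⇒  2A = -224, A = -112.
Then Σ (x_i + x_{i+1})·c_i = 676, so x̄ = 676 / (6·(-112)) = -169/168.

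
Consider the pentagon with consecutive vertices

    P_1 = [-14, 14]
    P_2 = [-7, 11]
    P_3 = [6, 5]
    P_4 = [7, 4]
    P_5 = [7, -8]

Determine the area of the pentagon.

133

P_1→P_2: (-14)(11) − (-7)(14) = -56
P_2→P_3: (-7)(5) − (6)(11) = -101
P_3→P_4: (6)(4) − (7)(5) = -11
P_4→P_5: (7)(-8) − (7)(4) = -84
P_5→P_1: (7)(14) − (-14)(-8) = -14
Σ = -266
Area = |Σ|/2 = 133.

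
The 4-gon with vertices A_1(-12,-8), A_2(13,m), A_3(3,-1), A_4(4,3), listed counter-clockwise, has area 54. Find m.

0

The doubled signed area Σ (x_i y_{i+1} − x_{i+1} y_i) is linear in m.
With m=0 it equals 108; the coefficient of m is -15 (from the two edges through A_2).
So -15·m + 108 = 2·54 = 108 ⇒ m = 0.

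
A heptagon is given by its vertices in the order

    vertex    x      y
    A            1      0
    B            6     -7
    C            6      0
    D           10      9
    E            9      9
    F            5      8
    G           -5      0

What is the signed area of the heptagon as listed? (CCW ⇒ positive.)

Σ = (-7) + (42) + (54) + (9) + (27) + (40) + (0) = 165
Signed area = Σ/2 = 82.5 (positive ⇒ counter-clockwise traversal).

82.5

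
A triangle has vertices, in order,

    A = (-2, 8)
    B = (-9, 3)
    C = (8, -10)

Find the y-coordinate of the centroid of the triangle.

1/3

Apply the shoelace (surveyor's) formula. First the cross-terms c_i = x_i·y_{i+1} − x_{i+1}·y_i:
  66, 66, 44  ⇒  2A = 176, A = 88.
Then Σ (y_i + y_{i+1})·c_i = 176, so ȳ = 176 / (6·88) = 1/3.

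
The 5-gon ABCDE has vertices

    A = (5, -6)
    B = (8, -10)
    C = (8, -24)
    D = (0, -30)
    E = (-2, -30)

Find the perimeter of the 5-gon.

|AB| = √((3)² + (-4)²) = √25 = 5
|BC| = √((0)² + (-14)²) = √196 = 14
|CD| = √((-8)² + (-6)²) = √100 = 10
|DE| = √((-2)² + (0)²) = √4 = 2
|EA| = √((7)² + (24)²) = √625 = 25
Perimeter = 5 + 14 + 10 + 2 + 25 = 56.

56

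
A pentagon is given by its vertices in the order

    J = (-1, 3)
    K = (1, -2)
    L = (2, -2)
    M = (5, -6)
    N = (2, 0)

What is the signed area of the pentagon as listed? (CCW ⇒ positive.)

8.5

Apply Gauss's area formula: 2A = Σ (x_i·y_{i+1} − x_{i+1}·y_i), indices taken mod 5.
Cross-terms: -1, 2, -2, 12, 6  ⇒  Σ = 17
Signed area = Σ/2 = 8.5 (positive ⇒ counter-clockwise traversal).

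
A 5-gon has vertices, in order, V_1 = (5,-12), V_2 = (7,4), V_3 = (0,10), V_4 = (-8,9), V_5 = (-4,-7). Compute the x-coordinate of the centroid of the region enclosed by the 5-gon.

Apply the surveyor's formula. First the cross-terms c_i = x_i·y_{i+1} − x_{i+1}·y_i:
  104, 70, 80, 92, 83  ⇒  2A = 429, A = 214.5.
Then Σ (x_i + x_{i+1})·c_i = 77, so x̄ = 77 / (6·214.5) = 7/117.

7/117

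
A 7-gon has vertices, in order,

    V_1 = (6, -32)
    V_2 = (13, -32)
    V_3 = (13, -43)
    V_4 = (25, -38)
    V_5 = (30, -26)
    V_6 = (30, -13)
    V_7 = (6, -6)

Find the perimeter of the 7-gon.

|V_1V_2| = √((7)² + (0)²) = √49 = 7
|V_2V_3| = √((0)² + (-11)²) = √121 = 11
|V_3V_4| = √((12)² + (5)²) = √169 = 13
|V_4V_5| = √((5)² + (12)²) = √169 = 13
|V_5V_6| = √((0)² + (13)²) = √169 = 13
|V_6V_7| = √((-24)² + (7)²) = √625 = 25
|V_7V_1| = √((0)² + (-26)²) = √676 = 26
Perimeter = 7 + 11 + 13 + 13 + 13 + 25 + 26 = 108.

108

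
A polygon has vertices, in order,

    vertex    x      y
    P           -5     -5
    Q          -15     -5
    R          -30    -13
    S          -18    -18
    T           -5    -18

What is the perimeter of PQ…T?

|PQ| = √((-10)² + (0)²) = √100 = 10
|QR| = √((-15)² + (-8)²) = √289 = 17
|RS| = √((12)² + (-5)²) = √169 = 13
|ST| = √((13)² + (0)²) = √169 = 13
|TP| = √((0)² + (13)²) = √169 = 13
Perimeter = 10 + 17 + 13 + 13 + 13 = 66.

66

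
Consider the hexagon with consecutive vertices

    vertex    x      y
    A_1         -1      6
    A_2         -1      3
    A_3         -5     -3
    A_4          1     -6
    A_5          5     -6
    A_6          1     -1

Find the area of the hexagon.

Apply the surveyor's formula: 2A = Σ (x_i·y_{i+1} − x_{i+1}·y_i), indices taken mod 6.
A_1→A_2: (-1)(3) − (-1)(6) = 3
A_2→A_3: (-1)(-3) − (-5)(3) = 18
A_3→A_4: (-5)(-6) − (1)(-3) = 33
A_4→A_5: (1)(-6) − (5)(-6) = 24
A_5→A_6: (5)(-1) − (1)(-6) = 1
A_6→A_1: (1)(6) − (-1)(-1) = 5
Σ = 84
Area = |Σ|/2 = 42.

42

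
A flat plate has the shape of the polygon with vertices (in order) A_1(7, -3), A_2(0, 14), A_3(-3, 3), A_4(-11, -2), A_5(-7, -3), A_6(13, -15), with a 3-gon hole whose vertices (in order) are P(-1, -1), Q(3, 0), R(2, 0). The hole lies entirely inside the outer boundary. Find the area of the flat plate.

203.5

Outer boundary:
Apply the shoelace (surveyor's) formula: 2A = Σ (x_i·y_{i+1} − x_{i+1}·y_i), indices taken mod 6.
A_1→A_2: (7)(14) − (0)(-3) = 98
A_2→A_3: (0)(3) − (-3)(14) = 42
A_3→A_4: (-3)(-2) − (-11)(3) = 39
A_4→A_5: (-11)(-3) − (-7)(-2) = 19
A_5→A_6: (-7)(-15) − (13)(-3) = 144
A_6→A_1: (13)(-3) − (7)(-15) = 66
Σ = 408
Area = |Σ|/2 = 204.
Hole:
Σ = (3) + (0) + (-2) = 1
Area = |Σ|/2 = 0.5.
Net area = 204 − 0.5 = 203.5.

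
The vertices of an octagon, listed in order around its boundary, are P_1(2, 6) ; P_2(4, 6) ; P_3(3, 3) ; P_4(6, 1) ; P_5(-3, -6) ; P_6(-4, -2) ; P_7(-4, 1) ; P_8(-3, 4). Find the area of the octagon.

67.5

Apply Gauss's area formula: 2A = Σ (x_i·y_{i+1} − x_{i+1}·y_i), indices taken mod 8.
Σ = (-12) + (-6) + (-15) + (-33) + (-18) + (-12) + (-13) + (-26) = -135
Area = |Σ|/2 = 67.5.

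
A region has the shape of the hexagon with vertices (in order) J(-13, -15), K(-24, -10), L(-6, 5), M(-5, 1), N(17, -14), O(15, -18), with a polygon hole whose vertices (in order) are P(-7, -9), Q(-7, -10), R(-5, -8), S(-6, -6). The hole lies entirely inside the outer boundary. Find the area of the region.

Outer boundary:
Σ = (-230) + (-180) + (19) + (53) + (-96) + (-459) = -893
Area = |Σ|/2 = 446.5.
Hole:
Apply the shoelace (surveyor's) formula: 2A = Σ (x_i·y_{i+1} − x_{i+1}·y_i), indices taken mod 4.
Σ = (7) + (6) + (-18) + (12) = 7
Area = |Σ|/2 = 3.5.
Net area = 446.5 − 3.5 = 443.

443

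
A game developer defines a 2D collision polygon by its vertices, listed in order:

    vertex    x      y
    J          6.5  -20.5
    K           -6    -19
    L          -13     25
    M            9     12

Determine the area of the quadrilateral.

643.5

Apply Gauss's area formula: 2A = Σ (x_i·y_{i+1} − x_{i+1}·y_i), indices taken mod 4.
Σ = (-246.5) + (-397) + (-381) + (-262.5) = -1287
Area = |Σ|/2 = 643.5.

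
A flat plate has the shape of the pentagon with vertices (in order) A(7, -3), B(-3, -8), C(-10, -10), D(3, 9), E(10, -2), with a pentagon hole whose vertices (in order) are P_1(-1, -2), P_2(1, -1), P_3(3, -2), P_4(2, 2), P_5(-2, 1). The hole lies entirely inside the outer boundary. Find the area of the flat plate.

Outer boundary:
Apply the surveyor's formula: 2A = Σ (x_i·y_{i+1} − x_{i+1}·y_i), indices taken mod 5.
Cross-terms: -65, -50, -60, -96, -16  ⇒  Σ = -287
Area = |Σ|/2 = 143.5.
Hole:
Σ = (3) + (1) + (10) + (6) + (5) = 25
Area = |Σ|/2 = 12.5.
Net area = 143.5 − 12.5 = 131.

131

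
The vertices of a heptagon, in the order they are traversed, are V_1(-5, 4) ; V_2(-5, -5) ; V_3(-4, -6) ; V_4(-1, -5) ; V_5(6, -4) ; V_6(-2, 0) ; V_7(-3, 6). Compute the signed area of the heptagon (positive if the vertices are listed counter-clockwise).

50.5

Σ = (45) + (10) + (14) + (34) + (-8) + (-12) + (18) = 101
Signed area = Σ/2 = 50.5 (positive ⇒ counter-clockwise traversal).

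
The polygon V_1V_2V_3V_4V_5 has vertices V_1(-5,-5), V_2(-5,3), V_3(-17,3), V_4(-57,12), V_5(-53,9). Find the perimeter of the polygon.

|V_1V_2| = √((0)² + (8)²) = √64 = 8
|V_2V_3| = √((-12)² + (0)²) = √144 = 12
|V_3V_4| = √((-40)² + (9)²) = √1681 = 41
|V_4V_5| = √((4)² + (-3)²) = √25 = 5
|V_5V_1| = √((48)² + (-14)²) = √2500 = 50
Perimeter = 8 + 12 + 41 + 5 + 50 = 116.

116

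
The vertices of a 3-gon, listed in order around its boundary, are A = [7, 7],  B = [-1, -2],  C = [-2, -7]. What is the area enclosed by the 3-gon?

Cross-terms: -7, 3, 35  ⇒  Σ = 31
Area = |Σ|/2 = 15.5.

15.5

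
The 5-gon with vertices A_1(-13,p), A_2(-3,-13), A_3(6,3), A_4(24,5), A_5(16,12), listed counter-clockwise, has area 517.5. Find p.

25

The doubled signed area Σ (x_i y_{i+1} − x_{i+1} y_i) is linear in p.
With p=0 it equals 560; the coefficient of p is 19 (from the two edges through A_1).
So 19·p + 560 = 2·517.5 = 1035 ⇒ p = 25.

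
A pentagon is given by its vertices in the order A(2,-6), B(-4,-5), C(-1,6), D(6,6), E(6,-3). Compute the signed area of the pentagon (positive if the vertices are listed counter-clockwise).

-94.5

Apply the surveyor's formula: 2A = Σ (x_i·y_{i+1} − x_{i+1}·y_i), indices taken mod 5.
A→B: (2)(-5) − (-4)(-6) = -34
B→C: (-4)(6) − (-1)(-5) = -29
C→D: (-1)(6) − (6)(6) = -42
D→E: (6)(-3) − (6)(6) = -54
E→A: (6)(-6) − (2)(-3) = -30
Σ = -189
Signed area = Σ/2 = -94.5 (negative ⇒ clockwise traversal).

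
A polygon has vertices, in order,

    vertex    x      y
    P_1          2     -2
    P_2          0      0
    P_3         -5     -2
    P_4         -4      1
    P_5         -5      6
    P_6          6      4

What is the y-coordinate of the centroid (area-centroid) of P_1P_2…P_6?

20/9

Apply Gauss's area formula. First the cross-terms c_i = x_i·y_{i+1} − x_{i+1}·y_i:
  0, 0, -13, -19, -56, -20  ⇒  2A = -108, A = -54.
Then Σ (y_i + y_{i+1})·c_i = -720, so ȳ = -720 / (6·(-54)) = 20/9.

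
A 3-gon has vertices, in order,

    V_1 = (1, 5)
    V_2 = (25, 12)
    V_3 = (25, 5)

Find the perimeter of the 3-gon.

|V_1V_2| = √((24)² + (7)²) = √625 = 25
|V_2V_3| = √((0)² + (-7)²) = √49 = 7
|V_3V_1| = √((-24)² + (0)²) = √576 = 24
Perimeter = 25 + 7 + 24 = 56.

56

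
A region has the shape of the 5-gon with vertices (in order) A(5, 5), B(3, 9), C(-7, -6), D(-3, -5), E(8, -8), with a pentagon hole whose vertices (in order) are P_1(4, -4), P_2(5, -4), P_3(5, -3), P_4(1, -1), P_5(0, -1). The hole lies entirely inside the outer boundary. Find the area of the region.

113

Outer boundary:
Apply Gauss's area formula: 2A = Σ (x_i·y_{i+1} − x_{i+1}·y_i), indices taken mod 5.
Σ = (30) + (45) + (17) + (64) + (80) = 236
Area = |Σ|/2 = 118.
Hole:
Apply the shoelace (surveyor's) formula: 2A = Σ (x_i·y_{i+1} − x_{i+1}·y_i), indices taken mod 5.
Cross-terms: 4, 5, -2, -1, 4  ⇒  Σ = 10
Area = |Σ|/2 = 5.
Net area = 118 − 5 = 113.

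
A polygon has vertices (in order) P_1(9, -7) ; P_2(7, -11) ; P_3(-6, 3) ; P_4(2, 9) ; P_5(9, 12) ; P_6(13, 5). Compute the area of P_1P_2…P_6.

Apply the surveyor's formula: 2A = Σ (x_i·y_{i+1} − x_{i+1}·y_i), indices taken mod 6.
Σ = (-50) + (-45) + (-60) + (-57) + (-111) + (-136) = -459
Area = |Σ|/2 = 229.5.

229.5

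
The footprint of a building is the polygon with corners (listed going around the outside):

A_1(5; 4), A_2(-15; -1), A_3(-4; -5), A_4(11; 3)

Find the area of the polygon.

99

Σ = (55) + (71) + (43) + (29) = 198
Area = |Σ|/2 = 99.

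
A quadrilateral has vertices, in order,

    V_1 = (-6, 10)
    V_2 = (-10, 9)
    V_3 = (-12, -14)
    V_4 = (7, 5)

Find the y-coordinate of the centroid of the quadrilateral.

11/18

Apply the surveyor's formula. First the cross-terms c_i = x_i·y_{i+1} − x_{i+1}·y_i:
  46, 248, 38, 100  ⇒  2A = 432, A = 216.
Then Σ (y_i + y_{i+1})·c_i = 792, so ȳ = 792 / (6·216) = 11/18.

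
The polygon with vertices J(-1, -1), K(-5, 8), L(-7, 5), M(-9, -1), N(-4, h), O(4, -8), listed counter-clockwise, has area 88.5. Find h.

-7

The doubled signed area Σ (x_i y_{i+1} − x_{i+1} y_i) is linear in h.
With h=0 it equals 86; the coefficient of h is -13 (from the two edges through N).
So -13·h + 86 = 2·88.5 = 177 ⇒ h = -7.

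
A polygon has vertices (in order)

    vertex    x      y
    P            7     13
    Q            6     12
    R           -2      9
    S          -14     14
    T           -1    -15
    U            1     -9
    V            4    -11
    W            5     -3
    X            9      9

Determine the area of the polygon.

Apply Gauss's area formula: 2A = Σ (x_i·y_{i+1} − x_{i+1}·y_i), indices taken mod 9.
Σ = (6) + (78) + (98) + (224) + (24) + (25) + (43) + (72) + (54) = 624
Area = |Σ|/2 = 312.

312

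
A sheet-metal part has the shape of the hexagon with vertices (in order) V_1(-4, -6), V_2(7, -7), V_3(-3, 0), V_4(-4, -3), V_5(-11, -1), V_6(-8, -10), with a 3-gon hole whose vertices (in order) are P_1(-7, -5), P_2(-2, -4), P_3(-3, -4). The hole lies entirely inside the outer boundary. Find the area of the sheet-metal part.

69

Outer boundary:
Σ = (70) + (-21) + (9) + (-29) + (102) + (8) = 139
Area = |Σ|/2 = 69.5.
Hole:
Apply the shoelace formula: 2A = Σ (x_i·y_{i+1} − x_{i+1}·y_i), indices taken mod 3.
Σ = (18) + (-4) + (-13) = 1
Area = |Σ|/2 = 0.5.
Net area = 69.5 − 0.5 = 69.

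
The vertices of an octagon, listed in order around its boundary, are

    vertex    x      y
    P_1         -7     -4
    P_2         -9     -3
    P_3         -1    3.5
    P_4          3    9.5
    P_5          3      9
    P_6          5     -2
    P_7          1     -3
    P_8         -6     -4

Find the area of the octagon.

80.5

P_1→P_2: (-7)(-3) − (-9)(-4) = -15
P_2→P_3: (-9)(3.5) − (-1)(-3) = -34.5
P_3→P_4: (-1)(9.5) − (3)(3.5) = -20
P_4→P_5: (3)(9) − (3)(9.5) = -1.5
P_5→P_6: (3)(-2) − (5)(9) = -51
P_6→P_7: (5)(-3) − (1)(-2) = -13
P_7→P_8: (1)(-4) − (-6)(-3) = -22
P_8→P_1: (-6)(-4) − (-7)(-4) = -4
Σ = -161
Area = |Σ|/2 = 80.5.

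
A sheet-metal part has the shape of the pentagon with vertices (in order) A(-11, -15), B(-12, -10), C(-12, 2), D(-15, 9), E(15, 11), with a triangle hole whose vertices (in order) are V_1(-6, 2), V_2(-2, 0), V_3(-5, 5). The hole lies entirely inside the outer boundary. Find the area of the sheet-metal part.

Outer boundary:
Σ = (-70) + (-144) + (-78) + (-300) + (-104) = -696
Area = |Σ|/2 = 348.
Hole:
Σ = (4) + (-10) + (20) = 14
Area = |Σ|/2 = 7.
Net area = 348 − 7 = 341.

341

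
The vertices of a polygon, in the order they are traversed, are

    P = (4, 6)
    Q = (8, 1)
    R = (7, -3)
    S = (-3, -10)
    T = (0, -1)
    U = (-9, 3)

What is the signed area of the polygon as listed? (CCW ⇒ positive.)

-113

Apply the shoelace formula: 2A = Σ (x_i·y_{i+1} − x_{i+1}·y_i), indices taken mod 6.
Cross-terms: -44, -31, -79, 3, -9, -66  ⇒  Σ = -226
Signed area = Σ/2 = -113 (negative ⇒ clockwise traversal).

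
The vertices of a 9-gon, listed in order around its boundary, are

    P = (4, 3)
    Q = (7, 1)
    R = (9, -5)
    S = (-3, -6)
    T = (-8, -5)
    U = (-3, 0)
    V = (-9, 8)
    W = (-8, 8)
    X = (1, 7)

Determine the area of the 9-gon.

149.5

Apply the shoelace (surveyor's) formula: 2A = Σ (x_i·y_{i+1} − x_{i+1}·y_i), indices taken mod 9.
Cross-terms: -17, -44, -69, -33, -15, -24, -8, -64, -25  ⇒  Σ = -299
Area = |Σ|/2 = 149.5.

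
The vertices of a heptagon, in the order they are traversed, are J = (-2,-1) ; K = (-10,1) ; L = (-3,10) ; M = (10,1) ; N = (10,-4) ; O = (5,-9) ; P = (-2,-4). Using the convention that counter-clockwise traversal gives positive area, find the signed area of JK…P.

-188

Σ = (-12) + (-97) + (-103) + (-50) + (-70) + (-38) + (-6) = -376
Signed area = Σ/2 = -188 (negative ⇒ clockwise traversal).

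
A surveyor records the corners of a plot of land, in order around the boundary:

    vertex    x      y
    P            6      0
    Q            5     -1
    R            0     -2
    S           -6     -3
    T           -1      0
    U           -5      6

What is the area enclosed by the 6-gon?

P→Q: (6)(-1) − (5)(0) = -6
Q→R: (5)(-2) − (0)(-1) = -10
R→S: (0)(-3) − (-6)(-2) = -12
S→T: (-6)(0) − (-1)(-3) = -3
T→U: (-1)(6) − (-5)(0) = -6
U→P: (-5)(0) − (6)(6) = -36
Σ = -73
Area = |Σ|/2 = 36.5.

36.5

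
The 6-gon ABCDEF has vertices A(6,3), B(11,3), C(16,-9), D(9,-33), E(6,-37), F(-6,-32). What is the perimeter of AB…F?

|AB| = √((5)² + (0)²) = √25 = 5
|BC| = √((5)² + (-12)²) = √169 = 13
|CD| = √((-7)² + (-24)²) = √625 = 25
|DE| = √((-3)² + (-4)²) = √25 = 5
|EF| = √((-12)² + (5)²) = √169 = 13
|FA| = √((12)² + (35)²) = √1369 = 37
Perimeter = 5 + 13 + 25 + 5 + 13 + 37 = 98.

98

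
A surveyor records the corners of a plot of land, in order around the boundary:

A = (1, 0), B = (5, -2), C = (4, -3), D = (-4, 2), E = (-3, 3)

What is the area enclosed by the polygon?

11

Apply the shoelace (surveyor's) formula: 2A = Σ (x_i·y_{i+1} − x_{i+1}·y_i), indices taken mod 5.
Σ = (-2) + (-7) + (-4) + (-6) + (-3) = -22
Area = |Σ|/2 = 11.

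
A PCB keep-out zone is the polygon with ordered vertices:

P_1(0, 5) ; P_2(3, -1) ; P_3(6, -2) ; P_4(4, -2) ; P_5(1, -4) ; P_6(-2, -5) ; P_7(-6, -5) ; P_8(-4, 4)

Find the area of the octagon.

Σ = (-15) + (0) + (-4) + (-14) + (-13) + (-20) + (-44) + (-20) = -130
Area = |Σ|/2 = 65.

65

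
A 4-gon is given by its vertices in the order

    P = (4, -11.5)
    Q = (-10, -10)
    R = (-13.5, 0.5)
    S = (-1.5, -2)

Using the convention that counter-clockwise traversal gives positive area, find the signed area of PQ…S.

Apply the shoelace (surveyor's) formula: 2A = Σ (x_i·y_{i+1} − x_{i+1}·y_i), indices taken mod 4.
P→Q: (4)(-10) − (-10)(-11.5) = -155
Q→R: (-10)(0.5) − (-13.5)(-10) = -140
R→S: (-13.5)(-2) − (-1.5)(0.5) = 27.75
S→P: (-1.5)(-11.5) − (4)(-2) = 25.25
Σ = -242
Signed area = Σ/2 = -121 (negative ⇒ clockwise traversal).

-121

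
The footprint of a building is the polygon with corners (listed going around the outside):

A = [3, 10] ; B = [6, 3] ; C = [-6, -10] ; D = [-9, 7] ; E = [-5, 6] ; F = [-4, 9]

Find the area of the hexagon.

166

Apply the shoelace (surveyor's) formula: 2A = Σ (x_i·y_{i+1} − x_{i+1}·y_i), indices taken mod 6.
Σ = (-51) + (-42) + (-132) + (-19) + (-21) + (-67) = -332
Area = |Σ|/2 = 166.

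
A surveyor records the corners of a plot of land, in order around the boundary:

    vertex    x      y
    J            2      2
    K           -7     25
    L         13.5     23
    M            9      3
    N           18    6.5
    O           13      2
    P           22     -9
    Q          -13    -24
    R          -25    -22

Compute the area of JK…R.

Apply the surveyor's formula: 2A = Σ (x_i·y_{i+1} − x_{i+1}·y_i), indices taken mod 9.
Σ = (64) + (-498.5) + (-166.5) + (4.5) + (-48.5) + (-161) + (-645) + (-314) + (-6) = -1771
Area = |Σ|/2 = 885.5.

885.5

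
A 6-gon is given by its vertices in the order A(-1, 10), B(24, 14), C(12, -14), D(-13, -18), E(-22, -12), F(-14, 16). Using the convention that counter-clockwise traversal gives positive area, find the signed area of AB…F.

-1020

Apply the surveyor's formula: 2A = Σ (x_i·y_{i+1} − x_{i+1}·y_i), indices taken mod 6.
Cross-terms: -254, -504, -398, -240, -520, -124  ⇒  Σ = -2040
Signed area = Σ/2 = -1020 (negative ⇒ clockwise traversal).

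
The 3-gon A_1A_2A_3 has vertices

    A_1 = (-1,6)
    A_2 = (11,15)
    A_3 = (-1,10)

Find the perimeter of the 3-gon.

|A_1A_2| = √((12)² + (9)²) = √225 = 15
|A_2A_3| = √((-12)² + (-5)²) = √169 = 13
|A_3A_1| = √((0)² + (-4)²) = √16 = 4
Perimeter = 15 + 13 + 4 = 32.

32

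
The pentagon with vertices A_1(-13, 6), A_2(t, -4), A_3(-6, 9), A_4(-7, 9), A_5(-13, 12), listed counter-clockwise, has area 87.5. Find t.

9

Write out the shoelace sum; only the two edges meeting at A_2 involve t:
2·Area = [((-13)·(-4) − t·6) + (t·9 − (-6)·(-4))] + 120
       = 3·t + 148 = 175
⇒ t = 9.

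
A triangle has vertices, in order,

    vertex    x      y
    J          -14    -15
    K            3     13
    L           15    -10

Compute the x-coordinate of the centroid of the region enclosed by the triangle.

4/3

Apply the surveyor's formula. First the cross-terms c_i = x_i·y_{i+1} − x_{i+1}·y_i:
  -137, -225, -365  ⇒  2A = -727, A = -363.5.
Then Σ (x_i + x_{i+1})·c_i = -2908, so x̄ = -2908 / (6·(-363.5)) = 4/3.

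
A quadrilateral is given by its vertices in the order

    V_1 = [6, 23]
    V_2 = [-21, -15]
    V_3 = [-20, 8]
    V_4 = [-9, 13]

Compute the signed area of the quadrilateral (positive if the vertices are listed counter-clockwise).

V_1→V_2: (6)(-15) − (-21)(23) = 393
V_2→V_3: (-21)(8) − (-20)(-15) = -468
V_3→V_4: (-20)(13) − (-9)(8) = -188
V_4→V_1: (-9)(23) − (6)(13) = -285
Σ = -548
Signed area = Σ/2 = -274 (negative ⇒ clockwise traversal).

-274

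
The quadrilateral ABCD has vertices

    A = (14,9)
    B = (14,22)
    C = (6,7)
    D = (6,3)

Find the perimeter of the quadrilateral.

|AB| = √((0)² + (13)²) = √169 = 13
|BC| = √((-8)² + (-15)²) = √289 = 17
|CD| = √((0)² + (-4)²) = √16 = 4
|DA| = √((8)² + (6)²) = √100 = 10
Perimeter = 13 + 17 + 4 + 10 = 44.

44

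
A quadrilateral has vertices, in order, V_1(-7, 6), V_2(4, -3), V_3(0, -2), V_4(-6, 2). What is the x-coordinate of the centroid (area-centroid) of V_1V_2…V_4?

-67/27

Apply Gauss's area formula. First the cross-terms c_i = x_i·y_{i+1} − x_{i+1}·y_i:
  -3, -8, -12, -22  ⇒  2A = -45, A = -22.5.
Then Σ (x_i + x_{i+1})·c_i = 335, so x̄ = 335 / (6·(-22.5)) = -67/27.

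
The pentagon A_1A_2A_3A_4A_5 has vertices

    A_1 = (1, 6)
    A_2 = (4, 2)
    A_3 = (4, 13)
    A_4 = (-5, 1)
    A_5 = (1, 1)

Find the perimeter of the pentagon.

|A_1A_2| = √((3)² + (-4)²) = √25 = 5
|A_2A_3| = √((0)² + (11)²) = √121 = 11
|A_3A_4| = √((-9)² + (-12)²) = √225 = 15
|A_4A_5| = √((6)² + (0)²) = √36 = 6
|A_5A_1| = √((0)² + (5)²) = √25 = 5
Perimeter = 5 + 11 + 15 + 6 + 5 = 42.

42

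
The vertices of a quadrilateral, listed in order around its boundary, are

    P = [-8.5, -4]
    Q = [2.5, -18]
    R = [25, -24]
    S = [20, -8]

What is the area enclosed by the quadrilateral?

342.5

Cross-terms: 163, 390, 280, -148  ⇒  Σ = 685
Area = |Σ|/2 = 342.5.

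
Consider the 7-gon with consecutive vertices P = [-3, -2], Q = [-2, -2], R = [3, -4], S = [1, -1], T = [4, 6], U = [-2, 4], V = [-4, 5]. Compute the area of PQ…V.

42

Apply the shoelace formula: 2A = Σ (x_i·y_{i+1} − x_{i+1}·y_i), indices taken mod 7.
P→Q: (-3)(-2) − (-2)(-2) = 2
Q→R: (-2)(-4) − (3)(-2) = 14
R→S: (3)(-1) − (1)(-4) = 1
S→T: (1)(6) − (4)(-1) = 10
T→U: (4)(4) − (-2)(6) = 28
U→V: (-2)(5) − (-4)(4) = 6
V→P: (-4)(-2) − (-3)(5) = 23
Σ = 84
Area = |Σ|/2 = 42.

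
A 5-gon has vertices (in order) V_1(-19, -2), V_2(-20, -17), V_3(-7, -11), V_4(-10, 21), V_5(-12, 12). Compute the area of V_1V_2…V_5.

Apply the shoelace (surveyor's) formula: 2A = Σ (x_i·y_{i+1} − x_{i+1}·y_i), indices taken mod 5.
Cross-terms: 283, 101, -257, 132, 252  ⇒  Σ = 511
Area = |Σ|/2 = 255.5.

255.5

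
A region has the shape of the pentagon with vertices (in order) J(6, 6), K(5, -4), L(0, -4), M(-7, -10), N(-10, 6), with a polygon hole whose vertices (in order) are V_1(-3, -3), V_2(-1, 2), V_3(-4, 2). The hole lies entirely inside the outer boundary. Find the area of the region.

162.5

Outer boundary:
Apply the shoelace (surveyor's) formula: 2A = Σ (x_i·y_{i+1} − x_{i+1}·y_i), indices taken mod 5.
J→K: (6)(-4) − (5)(6) = -54
K→L: (5)(-4) − (0)(-4) = -20
L→M: (0)(-10) − (-7)(-4) = -28
M→N: (-7)(6) − (-10)(-10) = -142
N→J: (-10)(6) − (6)(6) = -96
Σ = -340
Area = |Σ|/2 = 170.
Hole:
Apply Gauss's area formula: 2A = Σ (x_i·y_{i+1} − x_{i+1}·y_i), indices taken mod 3.
Σ = (-9) + (6) + (18) = 15
Area = |Σ|/2 = 7.5.
Net area = 170 − 7.5 = 162.5.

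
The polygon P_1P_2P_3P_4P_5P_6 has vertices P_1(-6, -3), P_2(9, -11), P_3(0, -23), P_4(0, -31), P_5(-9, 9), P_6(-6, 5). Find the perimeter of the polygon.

94

|P_1P_2| = √((15)² + (-8)²) = √289 = 17
|P_2P_3| = √((-9)² + (-12)²) = √225 = 15
|P_3P_4| = √((0)² + (-8)²) = √64 = 8
|P_4P_5| = √((-9)² + (40)²) = √1681 = 41
|P_5P_6| = √((3)² + (-4)²) = √25 = 5
|P_6P_1| = √((0)² + (-8)²) = √64 = 8
Perimeter = 17 + 15 + 8 + 41 + 5 + 8 = 94.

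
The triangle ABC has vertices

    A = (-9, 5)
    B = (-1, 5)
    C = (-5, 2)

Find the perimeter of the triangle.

|AB| = √((8)² + (0)²) = √64 = 8
|BC| = √((-4)² + (-3)²) = √25 = 5
|CA| = √((-4)² + (3)²) = √25 = 5
Perimeter = 8 + 5 + 5 = 18.

18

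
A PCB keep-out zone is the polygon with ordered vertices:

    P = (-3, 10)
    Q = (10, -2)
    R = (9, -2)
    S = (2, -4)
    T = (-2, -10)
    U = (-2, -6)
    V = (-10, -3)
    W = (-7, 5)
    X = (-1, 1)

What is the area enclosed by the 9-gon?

149

Apply the surveyor's formula: 2A = Σ (x_i·y_{i+1} − x_{i+1}·y_i), indices taken mod 9.
Σ = (-94) + (-2) + (-32) + (-28) + (-8) + (-54) + (-71) + (-2) + (-7) = -298
Area = |Σ|/2 = 149.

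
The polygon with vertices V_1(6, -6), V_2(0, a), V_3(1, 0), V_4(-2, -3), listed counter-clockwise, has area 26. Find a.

5

Write out the shoelace sum; only the two edges meeting at V_2 involve a:
2·Area = [(6·a − 0·(-6)) + (0·0 − 1·a)] + 27
       = 5·a + 27 = 52
⇒ a = 5.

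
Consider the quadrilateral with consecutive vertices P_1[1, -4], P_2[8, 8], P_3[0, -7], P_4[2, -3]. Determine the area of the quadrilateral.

3.5

Σ = (40) + (-56) + (14) + (-5) = -7
Area = |Σ|/2 = 3.5.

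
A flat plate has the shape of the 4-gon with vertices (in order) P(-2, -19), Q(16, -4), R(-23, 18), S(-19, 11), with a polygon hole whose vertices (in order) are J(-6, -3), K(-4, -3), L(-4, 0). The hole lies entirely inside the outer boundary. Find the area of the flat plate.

Outer boundary:
Apply the shoelace (surveyor's) formula: 2A = Σ (x_i·y_{i+1} − x_{i+1}·y_i), indices taken mod 4.
Σ = (312) + (196) + (89) + (383) = 980
Area = |Σ|/2 = 490.
Hole:
Apply the surveyor's formula: 2A = Σ (x_i·y_{i+1} − x_{i+1}·y_i), indices taken mod 3.
Σ = (6) + (-12) + (12) = 6
Area = |Σ|/2 = 3.
Net area = 490 − 3 = 487.

487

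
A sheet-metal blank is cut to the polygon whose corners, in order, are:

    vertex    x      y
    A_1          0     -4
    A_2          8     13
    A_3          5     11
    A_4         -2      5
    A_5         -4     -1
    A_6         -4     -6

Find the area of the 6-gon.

Apply the surveyor's formula: 2A = Σ (x_i·y_{i+1} − x_{i+1}·y_i), indices taken mod 6.
Σ = (32) + (23) + (47) + (22) + (20) + (16) = 160
Area = |Σ|/2 = 80.

80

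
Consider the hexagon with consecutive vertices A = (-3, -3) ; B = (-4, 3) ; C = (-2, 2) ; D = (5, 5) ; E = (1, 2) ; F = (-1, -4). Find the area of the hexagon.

Σ = (-21) + (-2) + (-20) + (5) + (-2) + (-9) = -49
Area = |Σ|/2 = 24.5.

24.5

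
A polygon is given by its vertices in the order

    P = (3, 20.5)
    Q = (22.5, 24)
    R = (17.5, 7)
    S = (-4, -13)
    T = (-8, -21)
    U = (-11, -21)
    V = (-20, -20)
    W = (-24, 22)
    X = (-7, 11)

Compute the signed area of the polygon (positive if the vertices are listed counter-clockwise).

Σ = (-389.25) + (-262.5) + (-199.5) + (-20) + (-63) + (-200) + (-920) + (-110) + (-176.5) = -2340.75
Signed area = Σ/2 = -1170.375 (negative ⇒ clockwise traversal).

-1170.375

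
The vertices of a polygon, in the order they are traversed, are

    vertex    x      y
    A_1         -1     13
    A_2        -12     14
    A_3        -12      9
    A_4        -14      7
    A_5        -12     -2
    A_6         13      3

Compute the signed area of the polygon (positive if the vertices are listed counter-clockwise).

259

Apply the surveyor's formula: 2A = Σ (x_i·y_{i+1} − x_{i+1}·y_i), indices taken mod 6.
A_1→A_2: (-1)(14) − (-12)(13) = 142
A_2→A_3: (-12)(9) − (-12)(14) = 60
A_3→A_4: (-12)(7) − (-14)(9) = 42
A_4→A_5: (-14)(-2) − (-12)(7) = 112
A_5→A_6: (-12)(3) − (13)(-2) = -10
A_6→A_1: (13)(13) − (-1)(3) = 172
Σ = 518
Signed area = Σ/2 = 259 (positive ⇒ counter-clockwise traversal).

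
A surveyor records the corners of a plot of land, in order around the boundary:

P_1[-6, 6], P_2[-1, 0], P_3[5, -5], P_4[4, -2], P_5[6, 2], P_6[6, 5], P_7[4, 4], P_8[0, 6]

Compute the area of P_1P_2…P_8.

Apply Gauss's area formula: 2A = Σ (x_i·y_{i+1} − x_{i+1}·y_i), indices taken mod 8.
P_1→P_2: (-6)(0) − (-1)(6) = 6
P_2→P_3: (-1)(-5) − (5)(0) = 5
P_3→P_4: (5)(-2) − (4)(-5) = 10
P_4→P_5: (4)(2) − (6)(-2) = 20
P_5→P_6: (6)(5) − (6)(2) = 18
P_6→P_7: (6)(4) − (4)(5) = 4
P_7→P_8: (4)(6) − (0)(4) = 24
P_8→P_1: (0)(6) − (-6)(6) = 36
Σ = 123
Area = |Σ|/2 = 61.5.

61.5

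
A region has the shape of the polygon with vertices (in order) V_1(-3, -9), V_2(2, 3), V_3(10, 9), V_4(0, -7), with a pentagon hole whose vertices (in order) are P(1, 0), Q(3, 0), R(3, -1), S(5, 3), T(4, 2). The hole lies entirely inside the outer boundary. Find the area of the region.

Outer boundary:
Cross-terms: 9, -12, -70, -21  ⇒  Σ = -94
Area = |Σ|/2 = 47.
Hole:
P→Q: (1)(0) − (3)(0) = 0
Q→R: (3)(-1) − (3)(0) = -3
R→S: (3)(3) − (5)(-1) = 14
S→T: (5)(2) − (4)(3) = -2
T→P: (4)(0) − (1)(2) = -2
Σ = 7
Area = |Σ|/2 = 3.5.
Net area = 47 − 3.5 = 43.5.

43.5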